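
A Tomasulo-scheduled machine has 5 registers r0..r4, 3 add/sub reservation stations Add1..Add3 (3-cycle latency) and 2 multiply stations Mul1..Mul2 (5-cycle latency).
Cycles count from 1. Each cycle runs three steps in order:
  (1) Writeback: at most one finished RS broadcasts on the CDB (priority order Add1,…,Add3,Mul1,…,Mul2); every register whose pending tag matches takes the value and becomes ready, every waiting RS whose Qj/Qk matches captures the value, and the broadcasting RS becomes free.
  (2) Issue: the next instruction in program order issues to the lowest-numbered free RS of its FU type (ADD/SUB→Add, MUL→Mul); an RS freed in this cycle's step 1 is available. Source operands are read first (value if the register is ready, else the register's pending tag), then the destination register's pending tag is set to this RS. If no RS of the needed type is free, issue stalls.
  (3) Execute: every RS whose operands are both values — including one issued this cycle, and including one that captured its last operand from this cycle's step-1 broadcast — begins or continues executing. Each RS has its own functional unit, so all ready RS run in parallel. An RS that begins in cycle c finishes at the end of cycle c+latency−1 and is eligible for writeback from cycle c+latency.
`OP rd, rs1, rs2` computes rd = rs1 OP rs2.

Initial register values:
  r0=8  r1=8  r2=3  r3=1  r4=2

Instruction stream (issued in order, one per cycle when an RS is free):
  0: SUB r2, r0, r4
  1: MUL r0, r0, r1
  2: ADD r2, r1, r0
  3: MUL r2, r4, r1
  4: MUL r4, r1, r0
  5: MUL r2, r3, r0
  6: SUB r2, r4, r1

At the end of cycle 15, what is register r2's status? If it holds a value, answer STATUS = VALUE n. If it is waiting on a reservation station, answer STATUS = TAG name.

STATUS = VALUE 504

  c1: issue SUB r2<-Add1  regs: r0:8,r1:8,r2:Add1,r3:1,r4:2
  c2: issue MUL r0<-Mul1  regs: r0:Mul1,r1:8,r2:Add1,r3:1,r4:2
  c3: issue ADD r2<-Add2  regs: r0:Mul1,r1:8,r2:Add2,r3:1,r4:2
  c4: CDB Add1=6; issue MUL r2<-Mul2  regs: r0:Mul1,r1:8,r2:Mul2,r3:1,r4:2
  c5: stall  regs: r0:Mul1,r1:8,r2:Mul2,r3:1,r4:2
  c6: stall  regs: r0:Mul1,r1:8,r2:Mul2,r3:1,r4:2
  c7: CDB Mul1=64; issue MUL r4<-Mul1  regs: r0:64,r1:8,r2:Mul2,r3:1,r4:Mul1
  c8: stall  regs: r0:64,r1:8,r2:Mul2,r3:1,r4:Mul1
  c9: CDB Mul2=16; issue MUL r2<-Mul2  regs: r0:64,r1:8,r2:Mul2,r3:1,r4:Mul1
  c10: CDB Add2=72; issue SUB r2<-Add1  regs: r0:64,r1:8,r2:Add1,r3:1,r4:Mul1
  c11: -  regs: r0:64,r1:8,r2:Add1,r3:1,r4:Mul1
  c12: CDB Mul1=512  regs: r0:64,r1:8,r2:Add1,r3:1,r4:512
  c13: -  regs: r0:64,r1:8,r2:Add1,r3:1,r4:512
  c14: CDB Mul2=64  regs: r0:64,r1:8,r2:Add1,r3:1,r4:512
  c15: CDB Add1=504  regs: r0:64,r1:8,r2:504,r3:1,r4:512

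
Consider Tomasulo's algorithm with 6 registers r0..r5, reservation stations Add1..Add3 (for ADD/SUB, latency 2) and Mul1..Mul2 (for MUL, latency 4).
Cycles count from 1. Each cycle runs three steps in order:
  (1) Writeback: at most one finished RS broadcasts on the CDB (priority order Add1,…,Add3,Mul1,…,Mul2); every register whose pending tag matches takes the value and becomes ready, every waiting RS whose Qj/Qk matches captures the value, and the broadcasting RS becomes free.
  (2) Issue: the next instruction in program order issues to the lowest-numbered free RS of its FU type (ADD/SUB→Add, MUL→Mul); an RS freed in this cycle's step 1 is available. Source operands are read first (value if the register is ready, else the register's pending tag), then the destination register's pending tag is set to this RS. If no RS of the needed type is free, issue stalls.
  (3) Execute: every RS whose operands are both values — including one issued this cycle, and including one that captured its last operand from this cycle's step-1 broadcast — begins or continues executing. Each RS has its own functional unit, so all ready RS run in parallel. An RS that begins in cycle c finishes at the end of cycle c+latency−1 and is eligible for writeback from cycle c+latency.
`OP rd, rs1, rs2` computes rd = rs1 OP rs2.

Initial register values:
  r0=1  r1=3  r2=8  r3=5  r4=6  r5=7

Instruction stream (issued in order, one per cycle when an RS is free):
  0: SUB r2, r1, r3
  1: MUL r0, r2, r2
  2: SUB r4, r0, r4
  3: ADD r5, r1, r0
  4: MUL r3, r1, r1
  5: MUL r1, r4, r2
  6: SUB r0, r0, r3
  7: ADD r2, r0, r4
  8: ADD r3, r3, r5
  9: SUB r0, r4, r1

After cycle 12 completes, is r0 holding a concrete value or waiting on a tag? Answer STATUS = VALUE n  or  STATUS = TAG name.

cycle 1: issue SUB r2<-Add1 // r0:1,r1:3,r2:Add1,r3:5,r4:6,r5:7
cycle 2: issue MUL r0<-Mul1 // r0:Mul1,r1:3,r2:Add1,r3:5,r4:6,r5:7
cycle 3: CDB Add1=-2; issue SUB r4<-Add1 // r0:Mul1,r1:3,r2:-2,r3:5,r4:Add1,r5:7
cycle 4: issue ADD r5<-Add2 // r0:Mul1,r1:3,r2:-2,r3:5,r4:Add1,r5:Add2
cycle 5: issue MUL r3<-Mul2 // r0:Mul1,r1:3,r2:-2,r3:Mul2,r4:Add1,r5:Add2
cycle 6: stall // r0:Mul1,r1:3,r2:-2,r3:Mul2,r4:Add1,r5:Add2
cycle 7: CDB Mul1=4; issue MUL r1<-Mul1 // r0:4,r1:Mul1,r2:-2,r3:Mul2,r4:Add1,r5:Add2
cycle 8: issue SUB r0<-Add3 // r0:Add3,r1:Mul1,r2:-2,r3:Mul2,r4:Add1,r5:Add2
cycle 9: CDB Add1=-2; issue ADD r2<-Add1 // r0:Add3,r1:Mul1,r2:Add1,r3:Mul2,r4:-2,r5:Add2
cycle 10: CDB Add2=7; issue ADD r3<-Add2 // r0:Add3,r1:Mul1,r2:Add1,r3:Add2,r4:-2,r5:7
cycle 11: CDB Mul2=9; stall // r0:Add3,r1:Mul1,r2:Add1,r3:Add2,r4:-2,r5:7
cycle 12: stall // r0:Add3,r1:Mul1,r2:Add1,r3:Add2,r4:-2,r5:7

STATUS = TAG Add3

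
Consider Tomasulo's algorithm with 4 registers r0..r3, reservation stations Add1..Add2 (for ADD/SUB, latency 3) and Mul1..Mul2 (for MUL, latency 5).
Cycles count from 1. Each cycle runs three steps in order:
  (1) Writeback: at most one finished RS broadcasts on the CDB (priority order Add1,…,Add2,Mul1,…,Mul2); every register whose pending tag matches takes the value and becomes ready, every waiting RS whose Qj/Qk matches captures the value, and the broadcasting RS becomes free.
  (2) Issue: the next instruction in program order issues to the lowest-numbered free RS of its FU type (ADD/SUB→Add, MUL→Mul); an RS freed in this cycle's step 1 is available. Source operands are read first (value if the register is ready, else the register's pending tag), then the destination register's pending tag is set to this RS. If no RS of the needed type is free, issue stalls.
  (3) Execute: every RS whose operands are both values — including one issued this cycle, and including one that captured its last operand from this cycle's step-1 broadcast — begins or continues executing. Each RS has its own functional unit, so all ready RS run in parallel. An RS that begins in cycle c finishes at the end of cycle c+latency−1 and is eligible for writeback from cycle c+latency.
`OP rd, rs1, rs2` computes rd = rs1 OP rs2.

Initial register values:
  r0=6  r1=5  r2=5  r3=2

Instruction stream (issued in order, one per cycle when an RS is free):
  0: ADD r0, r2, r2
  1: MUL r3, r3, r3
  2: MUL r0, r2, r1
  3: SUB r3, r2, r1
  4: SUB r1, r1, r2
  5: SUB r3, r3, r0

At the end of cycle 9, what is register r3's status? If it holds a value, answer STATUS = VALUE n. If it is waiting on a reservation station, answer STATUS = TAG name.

STATUS = TAG Add1

  c1: issue ADD r0<-Add1  regs: r0:Add1,r1:5,r2:5,r3:2
  c2: issue MUL r3<-Mul1  regs: r0:Add1,r1:5,r2:5,r3:Mul1
  c3: issue MUL r0<-Mul2  regs: r0:Mul2,r1:5,r2:5,r3:Mul1
  c4: CDB Add1=10; issue SUB r3<-Add1  regs: r0:Mul2,r1:5,r2:5,r3:Add1
  c5: issue SUB r1<-Add2  regs: r0:Mul2,r1:Add2,r2:5,r3:Add1
  c6: stall  regs: r0:Mul2,r1:Add2,r2:5,r3:Add1
  c7: CDB Add1=0; issue SUB r3<-Add1  regs: r0:Mul2,r1:Add2,r2:5,r3:Add1
  c8: CDB Add2=0  regs: r0:Mul2,r1:0,r2:5,r3:Add1
  c9: CDB Mul1=4  regs: r0:Mul2,r1:0,r2:5,r3:Add1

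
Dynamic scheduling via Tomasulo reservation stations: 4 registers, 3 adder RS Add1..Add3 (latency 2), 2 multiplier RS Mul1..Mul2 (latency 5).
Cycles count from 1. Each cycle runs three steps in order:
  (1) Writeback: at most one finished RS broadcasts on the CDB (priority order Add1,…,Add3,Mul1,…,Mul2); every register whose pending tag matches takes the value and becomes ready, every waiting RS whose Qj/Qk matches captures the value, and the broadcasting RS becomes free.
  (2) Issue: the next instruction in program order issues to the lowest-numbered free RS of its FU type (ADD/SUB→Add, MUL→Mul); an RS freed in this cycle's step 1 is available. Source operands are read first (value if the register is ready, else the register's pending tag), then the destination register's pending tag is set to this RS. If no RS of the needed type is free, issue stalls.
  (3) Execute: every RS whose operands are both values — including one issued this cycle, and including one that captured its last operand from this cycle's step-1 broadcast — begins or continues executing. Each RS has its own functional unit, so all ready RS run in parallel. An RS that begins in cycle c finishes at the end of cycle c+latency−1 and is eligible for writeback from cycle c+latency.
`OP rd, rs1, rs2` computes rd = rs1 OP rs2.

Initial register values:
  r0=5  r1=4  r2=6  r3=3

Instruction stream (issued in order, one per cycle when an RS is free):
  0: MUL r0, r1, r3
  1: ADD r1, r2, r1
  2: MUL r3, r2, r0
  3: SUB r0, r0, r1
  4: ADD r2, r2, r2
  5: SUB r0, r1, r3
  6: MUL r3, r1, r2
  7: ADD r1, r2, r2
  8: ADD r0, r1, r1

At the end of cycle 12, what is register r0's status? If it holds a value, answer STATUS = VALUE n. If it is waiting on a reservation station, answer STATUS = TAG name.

STATUS = VALUE 48

c1: issue MUL r0<-Mul1 | r0:Mul1,r1:4,r2:6,r3:3
c2: issue ADD r1<-Add1 | r0:Mul1,r1:Add1,r2:6,r3:3
c3: issue MUL r3<-Mul2 | r0:Mul1,r1:Add1,r2:6,r3:Mul2
c4: CDB Add1=10; issue SUB r0<-Add1 | r0:Add1,r1:10,r2:6,r3:Mul2
c5: issue ADD r2<-Add2 | r0:Add1,r1:10,r2:Add2,r3:Mul2
c6: CDB Mul1=12; issue SUB r0<-Add3 | r0:Add3,r1:10,r2:Add2,r3:Mul2
c7: CDB Add2=12; issue MUL r3<-Mul1 | r0:Add3,r1:10,r2:12,r3:Mul1
c8: CDB Add1=2; issue ADD r1<-Add1 | r0:Add3,r1:Add1,r2:12,r3:Mul1
c9: issue ADD r0<-Add2 | r0:Add2,r1:Add1,r2:12,r3:Mul1
c10: CDB Add1=24 | r0:Add2,r1:24,r2:12,r3:Mul1
c11: CDB Mul2=72 | r0:Add2,r1:24,r2:12,r3:Mul1
c12: CDB Add2=48 | r0:48,r1:24,r2:12,r3:Mul1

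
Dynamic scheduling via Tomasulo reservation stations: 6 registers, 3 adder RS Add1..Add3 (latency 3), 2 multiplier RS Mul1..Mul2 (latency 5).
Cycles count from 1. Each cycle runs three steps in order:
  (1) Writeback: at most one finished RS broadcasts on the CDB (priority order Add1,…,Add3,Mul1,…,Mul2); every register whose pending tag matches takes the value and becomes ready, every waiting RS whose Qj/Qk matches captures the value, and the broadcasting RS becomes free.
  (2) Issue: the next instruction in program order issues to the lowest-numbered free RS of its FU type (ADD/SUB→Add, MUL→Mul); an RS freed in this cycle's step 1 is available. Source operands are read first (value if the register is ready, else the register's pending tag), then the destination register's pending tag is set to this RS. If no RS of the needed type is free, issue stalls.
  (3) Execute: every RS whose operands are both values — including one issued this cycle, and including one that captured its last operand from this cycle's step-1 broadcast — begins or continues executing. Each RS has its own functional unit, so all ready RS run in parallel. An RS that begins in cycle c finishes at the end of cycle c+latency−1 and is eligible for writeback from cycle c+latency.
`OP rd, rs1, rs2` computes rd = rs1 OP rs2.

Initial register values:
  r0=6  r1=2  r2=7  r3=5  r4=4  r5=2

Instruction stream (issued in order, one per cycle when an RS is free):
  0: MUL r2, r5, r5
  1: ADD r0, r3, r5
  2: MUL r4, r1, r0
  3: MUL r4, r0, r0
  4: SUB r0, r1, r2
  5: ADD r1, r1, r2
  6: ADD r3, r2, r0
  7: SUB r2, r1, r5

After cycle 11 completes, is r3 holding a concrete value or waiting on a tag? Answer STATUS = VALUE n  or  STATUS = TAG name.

c1: issue MUL r2<-Mul1 | r0:6,r1:2,r2:Mul1,r3:5,r4:4,r5:2
c2: issue ADD r0<-Add1 | r0:Add1,r1:2,r2:Mul1,r3:5,r4:4,r5:2
c3: issue MUL r4<-Mul2 | r0:Add1,r1:2,r2:Mul1,r3:5,r4:Mul2,r5:2
c4: stall | r0:Add1,r1:2,r2:Mul1,r3:5,r4:Mul2,r5:2
c5: CDB Add1=7; stall | r0:7,r1:2,r2:Mul1,r3:5,r4:Mul2,r5:2
c6: CDB Mul1=4; issue MUL r4<-Mul1 | r0:7,r1:2,r2:4,r3:5,r4:Mul1,r5:2
c7: issue SUB r0<-Add1 | r0:Add1,r1:2,r2:4,r3:5,r4:Mul1,r5:2
c8: issue ADD r1<-Add2 | r0:Add1,r1:Add2,r2:4,r3:5,r4:Mul1,r5:2
c9: issue ADD r3<-Add3 | r0:Add1,r1:Add2,r2:4,r3:Add3,r4:Mul1,r5:2
c10: CDB Add1=-2; issue SUB r2<-Add1 | r0:-2,r1:Add2,r2:Add1,r3:Add3,r4:Mul1,r5:2
c11: CDB Add2=6 | r0:-2,r1:6,r2:Add1,r3:Add3,r4:Mul1,r5:2

STATUS = TAG Add3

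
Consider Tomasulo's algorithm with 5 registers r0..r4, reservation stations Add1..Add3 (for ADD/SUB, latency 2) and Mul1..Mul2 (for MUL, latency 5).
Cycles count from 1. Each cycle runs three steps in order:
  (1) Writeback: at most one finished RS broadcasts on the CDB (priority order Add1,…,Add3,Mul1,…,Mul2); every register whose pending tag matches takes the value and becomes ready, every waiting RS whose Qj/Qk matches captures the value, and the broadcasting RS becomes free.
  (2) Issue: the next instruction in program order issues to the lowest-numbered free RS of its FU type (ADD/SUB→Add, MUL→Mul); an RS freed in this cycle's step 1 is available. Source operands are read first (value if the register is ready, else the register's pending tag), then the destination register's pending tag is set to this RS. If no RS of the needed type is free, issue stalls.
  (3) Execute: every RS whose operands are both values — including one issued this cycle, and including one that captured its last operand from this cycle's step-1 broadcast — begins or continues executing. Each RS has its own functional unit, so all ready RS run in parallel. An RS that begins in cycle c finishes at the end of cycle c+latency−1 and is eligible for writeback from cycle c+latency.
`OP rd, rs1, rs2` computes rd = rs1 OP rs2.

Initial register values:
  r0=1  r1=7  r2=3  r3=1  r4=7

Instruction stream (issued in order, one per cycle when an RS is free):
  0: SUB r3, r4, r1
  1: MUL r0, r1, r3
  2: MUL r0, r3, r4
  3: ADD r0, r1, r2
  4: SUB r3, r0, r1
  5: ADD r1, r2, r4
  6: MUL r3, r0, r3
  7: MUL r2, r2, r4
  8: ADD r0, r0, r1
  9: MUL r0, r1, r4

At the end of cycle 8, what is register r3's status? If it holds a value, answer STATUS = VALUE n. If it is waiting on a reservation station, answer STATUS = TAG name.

  c1: issue SUB r3<-Add1  regs: r0:1,r1:7,r2:3,r3:Add1,r4:7
  c2: issue MUL r0<-Mul1  regs: r0:Mul1,r1:7,r2:3,r3:Add1,r4:7
  c3: CDB Add1=0; issue MUL r0<-Mul2  regs: r0:Mul2,r1:7,r2:3,r3:0,r4:7
  c4: issue ADD r0<-Add1  regs: r0:Add1,r1:7,r2:3,r3:0,r4:7
  c5: issue SUB r3<-Add2  regs: r0:Add1,r1:7,r2:3,r3:Add2,r4:7
  c6: CDB Add1=10; issue ADD r1<-Add1  regs: r0:10,r1:Add1,r2:3,r3:Add2,r4:7
  c7: stall  regs: r0:10,r1:Add1,r2:3,r3:Add2,r4:7
  c8: CDB Add1=10; stall  regs: r0:10,r1:10,r2:3,r3:Add2,r4:7

STATUS = TAG Add2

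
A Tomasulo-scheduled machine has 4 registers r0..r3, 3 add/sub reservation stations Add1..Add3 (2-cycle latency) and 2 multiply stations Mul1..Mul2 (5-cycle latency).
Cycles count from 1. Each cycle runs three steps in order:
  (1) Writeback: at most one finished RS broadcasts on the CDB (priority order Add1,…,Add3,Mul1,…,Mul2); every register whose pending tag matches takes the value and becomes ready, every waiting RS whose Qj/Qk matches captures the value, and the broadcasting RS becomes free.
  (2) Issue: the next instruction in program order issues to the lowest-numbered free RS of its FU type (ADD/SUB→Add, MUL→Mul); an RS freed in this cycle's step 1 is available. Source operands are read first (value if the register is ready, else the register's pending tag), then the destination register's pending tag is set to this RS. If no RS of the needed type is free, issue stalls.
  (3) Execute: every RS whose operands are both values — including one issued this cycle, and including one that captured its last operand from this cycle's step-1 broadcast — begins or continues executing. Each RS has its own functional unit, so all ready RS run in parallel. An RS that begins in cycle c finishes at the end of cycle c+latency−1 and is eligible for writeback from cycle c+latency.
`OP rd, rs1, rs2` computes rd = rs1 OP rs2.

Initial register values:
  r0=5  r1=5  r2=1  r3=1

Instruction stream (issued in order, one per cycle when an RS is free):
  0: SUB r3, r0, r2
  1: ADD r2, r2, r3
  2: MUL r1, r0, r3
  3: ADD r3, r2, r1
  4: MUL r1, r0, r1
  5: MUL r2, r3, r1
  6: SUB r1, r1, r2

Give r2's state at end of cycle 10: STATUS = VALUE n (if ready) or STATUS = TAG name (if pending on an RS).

  c1: issue SUB r3<-Add1  regs: r0:5,r1:5,r2:1,r3:Add1
  c2: issue ADD r2<-Add2  regs: r0:5,r1:5,r2:Add2,r3:Add1
  c3: CDB Add1=4; issue MUL r1<-Mul1  regs: r0:5,r1:Mul1,r2:Add2,r3:4
  c4: issue ADD r3<-Add1  regs: r0:5,r1:Mul1,r2:Add2,r3:Add1
  c5: CDB Add2=5; issue MUL r1<-Mul2  regs: r0:5,r1:Mul2,r2:5,r3:Add1
  c6: stall  regs: r0:5,r1:Mul2,r2:5,r3:Add1
  c7: stall  regs: r0:5,r1:Mul2,r2:5,r3:Add1
  c8: CDB Mul1=20; issue MUL r2<-Mul1  regs: r0:5,r1:Mul2,r2:Mul1,r3:Add1
  c9: issue SUB r1<-Add2  regs: r0:5,r1:Add2,r2:Mul1,r3:Add1
  c10: CDB Add1=25  regs: r0:5,r1:Add2,r2:Mul1,r3:25

STATUS = TAG Mul1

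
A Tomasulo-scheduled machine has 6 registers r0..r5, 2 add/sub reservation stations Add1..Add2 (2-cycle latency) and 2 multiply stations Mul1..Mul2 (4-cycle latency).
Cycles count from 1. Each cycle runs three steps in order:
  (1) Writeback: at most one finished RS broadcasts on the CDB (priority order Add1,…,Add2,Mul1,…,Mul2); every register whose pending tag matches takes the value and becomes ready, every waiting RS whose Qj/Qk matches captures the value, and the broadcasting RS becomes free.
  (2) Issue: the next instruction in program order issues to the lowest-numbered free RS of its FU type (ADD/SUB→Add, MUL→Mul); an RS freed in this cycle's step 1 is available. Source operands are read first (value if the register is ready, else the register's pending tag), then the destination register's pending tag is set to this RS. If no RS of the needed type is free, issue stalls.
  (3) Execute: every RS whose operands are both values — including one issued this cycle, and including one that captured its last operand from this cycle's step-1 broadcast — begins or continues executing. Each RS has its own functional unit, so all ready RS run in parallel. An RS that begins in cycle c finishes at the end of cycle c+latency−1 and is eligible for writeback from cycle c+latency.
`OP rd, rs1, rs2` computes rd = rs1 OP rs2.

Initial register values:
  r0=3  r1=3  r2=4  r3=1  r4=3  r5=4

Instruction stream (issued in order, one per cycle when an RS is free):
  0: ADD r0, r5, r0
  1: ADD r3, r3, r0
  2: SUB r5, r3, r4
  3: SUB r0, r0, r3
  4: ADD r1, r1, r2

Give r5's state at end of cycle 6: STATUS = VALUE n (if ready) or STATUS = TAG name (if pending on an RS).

  c1: issue ADD r0<-Add1  regs: r0:Add1,r1:3,r2:4,r3:1,r4:3,r5:4
  c2: issue ADD r3<-Add2  regs: r0:Add1,r1:3,r2:4,r3:Add2,r4:3,r5:4
  c3: CDB Add1=7; issue SUB r5<-Add1  regs: r0:7,r1:3,r2:4,r3:Add2,r4:3,r5:Add1
  c4: stall  regs: r0:7,r1:3,r2:4,r3:Add2,r4:3,r5:Add1
  c5: CDB Add2=8; issue SUB r0<-Add2  regs: r0:Add2,r1:3,r2:4,r3:8,r4:3,r5:Add1
  c6: stall  regs: r0:Add2,r1:3,r2:4,r3:8,r4:3,r5:Add1

STATUS = TAG Add1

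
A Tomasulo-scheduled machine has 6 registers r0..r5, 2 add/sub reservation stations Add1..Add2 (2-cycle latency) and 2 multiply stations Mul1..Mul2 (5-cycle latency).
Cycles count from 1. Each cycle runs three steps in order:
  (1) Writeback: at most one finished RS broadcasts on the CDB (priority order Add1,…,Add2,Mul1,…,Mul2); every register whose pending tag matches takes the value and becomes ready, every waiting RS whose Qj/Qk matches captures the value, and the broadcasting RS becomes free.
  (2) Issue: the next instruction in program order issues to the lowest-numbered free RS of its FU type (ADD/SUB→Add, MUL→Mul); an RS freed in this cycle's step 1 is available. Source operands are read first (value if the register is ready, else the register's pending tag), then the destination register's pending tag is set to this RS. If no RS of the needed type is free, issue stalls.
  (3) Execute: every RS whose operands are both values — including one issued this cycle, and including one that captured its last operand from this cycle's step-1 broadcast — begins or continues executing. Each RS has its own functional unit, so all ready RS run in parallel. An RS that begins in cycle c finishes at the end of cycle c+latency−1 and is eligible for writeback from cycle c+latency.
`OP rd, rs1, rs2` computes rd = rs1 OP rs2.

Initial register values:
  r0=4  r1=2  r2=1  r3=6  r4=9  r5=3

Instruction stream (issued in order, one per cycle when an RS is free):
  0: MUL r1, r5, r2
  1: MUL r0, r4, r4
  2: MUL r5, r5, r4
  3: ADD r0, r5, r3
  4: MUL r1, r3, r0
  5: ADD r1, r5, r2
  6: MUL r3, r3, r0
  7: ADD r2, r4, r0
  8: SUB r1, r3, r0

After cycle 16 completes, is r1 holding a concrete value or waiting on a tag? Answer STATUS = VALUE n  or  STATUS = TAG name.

STATUS = TAG Add2

c1: issue MUL r1<-Mul1 | r0:4,r1:Mul1,r2:1,r3:6,r4:9,r5:3
c2: issue MUL r0<-Mul2 | r0:Mul2,r1:Mul1,r2:1,r3:6,r4:9,r5:3
c3: stall | r0:Mul2,r1:Mul1,r2:1,r3:6,r4:9,r5:3
c4: stall | r0:Mul2,r1:Mul1,r2:1,r3:6,r4:9,r5:3
c5: stall | r0:Mul2,r1:Mul1,r2:1,r3:6,r4:9,r5:3
c6: CDB Mul1=3; issue MUL r5<-Mul1 | r0:Mul2,r1:3,r2:1,r3:6,r4:9,r5:Mul1
c7: CDB Mul2=81; issue ADD r0<-Add1 | r0:Add1,r1:3,r2:1,r3:6,r4:9,r5:Mul1
c8: issue MUL r1<-Mul2 | r0:Add1,r1:Mul2,r2:1,r3:6,r4:9,r5:Mul1
c9: issue ADD r1<-Add2 | r0:Add1,r1:Add2,r2:1,r3:6,r4:9,r5:Mul1
c10: stall | r0:Add1,r1:Add2,r2:1,r3:6,r4:9,r5:Mul1
c11: CDB Mul1=27; issue MUL r3<-Mul1 | r0:Add1,r1:Add2,r2:1,r3:Mul1,r4:9,r5:27
c12: stall | r0:Add1,r1:Add2,r2:1,r3:Mul1,r4:9,r5:27
c13: CDB Add1=33; issue ADD r2<-Add1 | r0:33,r1:Add2,r2:Add1,r3:Mul1,r4:9,r5:27
c14: CDB Add2=28; issue SUB r1<-Add2 | r0:33,r1:Add2,r2:Add1,r3:Mul1,r4:9,r5:27
c15: CDB Add1=42 | r0:33,r1:Add2,r2:42,r3:Mul1,r4:9,r5:27
c16: - | r0:33,r1:Add2,r2:42,r3:Mul1,r4:9,r5:27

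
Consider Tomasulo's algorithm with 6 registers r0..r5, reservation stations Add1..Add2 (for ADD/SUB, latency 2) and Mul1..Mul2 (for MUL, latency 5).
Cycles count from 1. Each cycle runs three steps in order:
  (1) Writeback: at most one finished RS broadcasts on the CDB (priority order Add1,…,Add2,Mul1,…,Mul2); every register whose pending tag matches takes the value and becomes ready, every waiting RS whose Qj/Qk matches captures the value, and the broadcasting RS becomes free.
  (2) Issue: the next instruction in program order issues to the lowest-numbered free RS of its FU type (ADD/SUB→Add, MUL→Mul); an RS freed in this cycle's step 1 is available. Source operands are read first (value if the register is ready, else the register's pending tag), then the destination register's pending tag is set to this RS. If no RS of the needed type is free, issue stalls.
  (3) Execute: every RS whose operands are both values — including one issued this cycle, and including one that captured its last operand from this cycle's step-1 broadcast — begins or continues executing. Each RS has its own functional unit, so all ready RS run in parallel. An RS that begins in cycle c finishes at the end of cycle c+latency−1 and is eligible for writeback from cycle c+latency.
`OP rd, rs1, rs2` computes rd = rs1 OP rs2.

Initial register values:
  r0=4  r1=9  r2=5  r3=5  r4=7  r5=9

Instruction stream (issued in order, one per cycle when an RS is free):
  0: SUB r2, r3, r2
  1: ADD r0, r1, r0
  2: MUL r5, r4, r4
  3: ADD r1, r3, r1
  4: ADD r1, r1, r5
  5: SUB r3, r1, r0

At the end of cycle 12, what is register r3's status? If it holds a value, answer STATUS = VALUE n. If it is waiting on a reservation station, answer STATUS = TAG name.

STATUS = VALUE 50

cycle 1: issue SUB r2<-Add1 // r0:4,r1:9,r2:Add1,r3:5,r4:7,r5:9
cycle 2: issue ADD r0<-Add2 // r0:Add2,r1:9,r2:Add1,r3:5,r4:7,r5:9
cycle 3: CDB Add1=0; issue MUL r5<-Mul1 // r0:Add2,r1:9,r2:0,r3:5,r4:7,r5:Mul1
cycle 4: CDB Add2=13; issue ADD r1<-Add1 // r0:13,r1:Add1,r2:0,r3:5,r4:7,r5:Mul1
cycle 5: issue ADD r1<-Add2 // r0:13,r1:Add2,r2:0,r3:5,r4:7,r5:Mul1
cycle 6: CDB Add1=14; issue SUB r3<-Add1 // r0:13,r1:Add2,r2:0,r3:Add1,r4:7,r5:Mul1
cycle 7: - // r0:13,r1:Add2,r2:0,r3:Add1,r4:7,r5:Mul1
cycle 8: CDB Mul1=49 // r0:13,r1:Add2,r2:0,r3:Add1,r4:7,r5:49
cycle 9: - // r0:13,r1:Add2,r2:0,r3:Add1,r4:7,r5:49
cycle 10: CDB Add2=63 // r0:13,r1:63,r2:0,r3:Add1,r4:7,r5:49
cycle 11: - // r0:13,r1:63,r2:0,r3:Add1,r4:7,r5:49
cycle 12: CDB Add1=50 // r0:13,r1:63,r2:0,r3:50,r4:7,r5:49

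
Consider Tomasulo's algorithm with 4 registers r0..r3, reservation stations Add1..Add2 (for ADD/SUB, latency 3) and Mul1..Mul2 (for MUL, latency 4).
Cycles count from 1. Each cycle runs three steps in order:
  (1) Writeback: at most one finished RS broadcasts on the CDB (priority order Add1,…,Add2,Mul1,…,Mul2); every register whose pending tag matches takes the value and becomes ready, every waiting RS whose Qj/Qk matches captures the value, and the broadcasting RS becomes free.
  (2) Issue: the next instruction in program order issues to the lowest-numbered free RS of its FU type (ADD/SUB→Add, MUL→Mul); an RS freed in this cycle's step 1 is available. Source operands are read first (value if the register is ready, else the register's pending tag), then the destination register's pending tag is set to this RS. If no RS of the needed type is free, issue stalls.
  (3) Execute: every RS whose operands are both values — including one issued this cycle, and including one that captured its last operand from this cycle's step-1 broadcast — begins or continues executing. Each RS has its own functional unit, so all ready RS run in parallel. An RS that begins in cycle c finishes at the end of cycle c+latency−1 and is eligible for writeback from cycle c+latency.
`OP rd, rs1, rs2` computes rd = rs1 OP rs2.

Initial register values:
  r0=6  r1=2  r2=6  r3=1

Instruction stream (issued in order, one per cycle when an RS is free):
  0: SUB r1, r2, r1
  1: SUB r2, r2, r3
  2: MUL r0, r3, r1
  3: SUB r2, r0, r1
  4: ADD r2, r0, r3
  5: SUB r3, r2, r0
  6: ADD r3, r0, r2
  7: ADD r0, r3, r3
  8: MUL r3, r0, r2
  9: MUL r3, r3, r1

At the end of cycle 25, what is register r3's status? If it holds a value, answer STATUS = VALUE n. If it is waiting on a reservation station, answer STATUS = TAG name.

STATUS = TAG Mul2

c1: issue SUB r1<-Add1 | r0:6,r1:Add1,r2:6,r3:1
c2: issue SUB r2<-Add2 | r0:6,r1:Add1,r2:Add2,r3:1
c3: issue MUL r0<-Mul1 | r0:Mul1,r1:Add1,r2:Add2,r3:1
c4: CDB Add1=4; issue SUB r2<-Add1 | r0:Mul1,r1:4,r2:Add1,r3:1
c5: CDB Add2=5; issue ADD r2<-Add2 | r0:Mul1,r1:4,r2:Add2,r3:1
c6: stall | r0:Mul1,r1:4,r2:Add2,r3:1
c7: stall | r0:Mul1,r1:4,r2:Add2,r3:1
c8: CDB Mul1=4; stall | r0:4,r1:4,r2:Add2,r3:1
c9: stall | r0:4,r1:4,r2:Add2,r3:1
c10: stall | r0:4,r1:4,r2:Add2,r3:1
c11: CDB Add1=0; issue SUB r3<-Add1 | r0:4,r1:4,r2:Add2,r3:Add1
c12: CDB Add2=5; issue ADD r3<-Add2 | r0:4,r1:4,r2:5,r3:Add2
c13: stall | r0:4,r1:4,r2:5,r3:Add2
c14: stall | r0:4,r1:4,r2:5,r3:Add2
c15: CDB Add1=1; issue ADD r0<-Add1 | r0:Add1,r1:4,r2:5,r3:Add2
c16: CDB Add2=9; issue MUL r3<-Mul1 | r0:Add1,r1:4,r2:5,r3:Mul1
c17: issue MUL r3<-Mul2 | r0:Add1,r1:4,r2:5,r3:Mul2
c18: - | r0:Add1,r1:4,r2:5,r3:Mul2
c19: CDB Add1=18 | r0:18,r1:4,r2:5,r3:Mul2
c20: - | r0:18,r1:4,r2:5,r3:Mul2
c21: - | r0:18,r1:4,r2:5,r3:Mul2
c22: - | r0:18,r1:4,r2:5,r3:Mul2
c23: CDB Mul1=90 | r0:18,r1:4,r2:5,r3:Mul2
c24: - | r0:18,r1:4,r2:5,r3:Mul2
c25: - | r0:18,r1:4,r2:5,r3:Mul2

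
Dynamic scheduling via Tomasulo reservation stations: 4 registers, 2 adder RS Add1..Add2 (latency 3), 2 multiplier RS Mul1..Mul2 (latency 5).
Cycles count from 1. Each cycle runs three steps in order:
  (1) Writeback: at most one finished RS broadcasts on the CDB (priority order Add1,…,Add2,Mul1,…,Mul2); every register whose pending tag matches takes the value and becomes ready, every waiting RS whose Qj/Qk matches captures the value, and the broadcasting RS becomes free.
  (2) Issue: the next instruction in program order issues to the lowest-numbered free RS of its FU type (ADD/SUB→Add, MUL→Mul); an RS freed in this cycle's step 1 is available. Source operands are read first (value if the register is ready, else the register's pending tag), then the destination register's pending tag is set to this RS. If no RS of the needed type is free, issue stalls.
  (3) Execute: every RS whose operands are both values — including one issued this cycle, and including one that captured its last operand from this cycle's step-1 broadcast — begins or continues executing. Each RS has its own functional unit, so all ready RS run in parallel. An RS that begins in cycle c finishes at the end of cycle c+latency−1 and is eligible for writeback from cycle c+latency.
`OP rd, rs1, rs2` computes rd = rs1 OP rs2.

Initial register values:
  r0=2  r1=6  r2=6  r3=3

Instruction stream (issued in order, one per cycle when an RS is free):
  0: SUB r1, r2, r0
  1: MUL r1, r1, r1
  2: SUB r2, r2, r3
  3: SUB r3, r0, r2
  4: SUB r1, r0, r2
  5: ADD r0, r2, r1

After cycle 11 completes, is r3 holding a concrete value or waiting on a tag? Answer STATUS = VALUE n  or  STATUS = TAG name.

STATUS = VALUE -1

cycle 1: issue SUB r1<-Add1 // r0:2,r1:Add1,r2:6,r3:3
cycle 2: issue MUL r1<-Mul1 // r0:2,r1:Mul1,r2:6,r3:3
cycle 3: issue SUB r2<-Add2 // r0:2,r1:Mul1,r2:Add2,r3:3
cycle 4: CDB Add1=4; issue SUB r3<-Add1 // r0:2,r1:Mul1,r2:Add2,r3:Add1
cycle 5: stall // r0:2,r1:Mul1,r2:Add2,r3:Add1
cycle 6: CDB Add2=3; issue SUB r1<-Add2 // r0:2,r1:Add2,r2:3,r3:Add1
cycle 7: stall // r0:2,r1:Add2,r2:3,r3:Add1
cycle 8: stall // r0:2,r1:Add2,r2:3,r3:Add1
cycle 9: CDB Add1=-1; issue ADD r0<-Add1 // r0:Add1,r1:Add2,r2:3,r3:-1
cycle 10: CDB Add2=-1 // r0:Add1,r1:-1,r2:3,r3:-1
cycle 11: CDB Mul1=16 // r0:Add1,r1:-1,r2:3,r3:-1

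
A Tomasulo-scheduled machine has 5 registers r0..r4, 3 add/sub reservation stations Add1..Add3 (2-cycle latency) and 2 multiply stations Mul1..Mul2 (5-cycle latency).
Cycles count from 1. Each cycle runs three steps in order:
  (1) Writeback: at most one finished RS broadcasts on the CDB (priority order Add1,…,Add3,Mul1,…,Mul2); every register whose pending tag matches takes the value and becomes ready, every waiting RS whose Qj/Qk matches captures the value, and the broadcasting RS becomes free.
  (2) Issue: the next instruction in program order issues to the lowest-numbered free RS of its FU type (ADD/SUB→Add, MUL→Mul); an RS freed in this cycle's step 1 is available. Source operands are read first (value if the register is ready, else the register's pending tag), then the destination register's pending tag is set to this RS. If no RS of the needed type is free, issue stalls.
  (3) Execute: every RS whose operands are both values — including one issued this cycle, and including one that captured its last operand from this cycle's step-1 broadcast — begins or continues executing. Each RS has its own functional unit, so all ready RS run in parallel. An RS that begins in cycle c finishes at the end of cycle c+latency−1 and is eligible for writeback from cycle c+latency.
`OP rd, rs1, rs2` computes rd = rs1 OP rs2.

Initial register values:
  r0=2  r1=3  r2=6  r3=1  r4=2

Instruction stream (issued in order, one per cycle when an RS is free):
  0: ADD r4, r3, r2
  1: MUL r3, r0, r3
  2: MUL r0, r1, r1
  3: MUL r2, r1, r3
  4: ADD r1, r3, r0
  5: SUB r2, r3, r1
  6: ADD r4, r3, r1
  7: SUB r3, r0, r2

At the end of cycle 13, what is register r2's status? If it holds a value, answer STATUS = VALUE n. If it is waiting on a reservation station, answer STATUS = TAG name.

  c1: issue ADD r4<-Add1  regs: r0:2,r1:3,r2:6,r3:1,r4:Add1
  c2: issue MUL r3<-Mul1  regs: r0:2,r1:3,r2:6,r3:Mul1,r4:Add1
  c3: CDB Add1=7; issue MUL r0<-Mul2  regs: r0:Mul2,r1:3,r2:6,r3:Mul1,r4:7
  c4: stall  regs: r0:Mul2,r1:3,r2:6,r3:Mul1,r4:7
  c5: stall  regs: r0:Mul2,r1:3,r2:6,r3:Mul1,r4:7
  c6: stall  regs: r0:Mul2,r1:3,r2:6,r3:Mul1,r4:7
  c7: CDB Mul1=2; issue MUL r2<-Mul1  regs: r0:Mul2,r1:3,r2:Mul1,r3:2,r4:7
  c8: CDB Mul2=9; issue ADD r1<-Add1  regs: r0:9,r1:Add1,r2:Mul1,r3:2,r4:7
  c9: issue SUB r2<-Add2  regs: r0:9,r1:Add1,r2:Add2,r3:2,r4:7
  c10: CDB Add1=11; issue ADD r4<-Add1  regs: r0:9,r1:11,r2:Add2,r3:2,r4:Add1
  c11: issue SUB r3<-Add3  regs: r0:9,r1:11,r2:Add2,r3:Add3,r4:Add1
  c12: CDB Add1=13  regs: r0:9,r1:11,r2:Add2,r3:Add3,r4:13
  c13: CDB Add2=-9  regs: r0:9,r1:11,r2:-9,r3:Add3,r4:13

STATUS = VALUE -9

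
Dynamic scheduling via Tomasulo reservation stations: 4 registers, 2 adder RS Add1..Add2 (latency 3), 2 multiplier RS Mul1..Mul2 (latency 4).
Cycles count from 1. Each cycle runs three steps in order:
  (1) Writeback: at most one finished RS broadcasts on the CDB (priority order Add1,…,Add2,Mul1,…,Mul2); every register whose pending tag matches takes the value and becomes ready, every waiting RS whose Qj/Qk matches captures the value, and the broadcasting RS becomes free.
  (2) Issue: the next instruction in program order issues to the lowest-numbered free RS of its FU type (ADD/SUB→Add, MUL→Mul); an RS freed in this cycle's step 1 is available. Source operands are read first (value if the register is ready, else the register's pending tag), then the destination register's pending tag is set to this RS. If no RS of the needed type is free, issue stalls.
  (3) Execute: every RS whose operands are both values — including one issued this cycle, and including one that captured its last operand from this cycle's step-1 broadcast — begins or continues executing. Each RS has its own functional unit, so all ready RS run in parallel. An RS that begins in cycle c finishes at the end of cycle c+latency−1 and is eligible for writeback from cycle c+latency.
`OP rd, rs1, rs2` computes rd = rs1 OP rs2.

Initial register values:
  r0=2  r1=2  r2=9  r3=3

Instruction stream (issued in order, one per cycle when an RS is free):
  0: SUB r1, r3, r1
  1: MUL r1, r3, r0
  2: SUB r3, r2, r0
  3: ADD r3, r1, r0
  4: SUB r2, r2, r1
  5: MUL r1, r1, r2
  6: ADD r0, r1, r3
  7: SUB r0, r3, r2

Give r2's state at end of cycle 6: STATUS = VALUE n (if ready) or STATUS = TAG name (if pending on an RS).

cycle 1: issue SUB r1<-Add1 // r0:2,r1:Add1,r2:9,r3:3
cycle 2: issue MUL r1<-Mul1 // r0:2,r1:Mul1,r2:9,r3:3
cycle 3: issue SUB r3<-Add2 // r0:2,r1:Mul1,r2:9,r3:Add2
cycle 4: CDB Add1=1; issue ADD r3<-Add1 // r0:2,r1:Mul1,r2:9,r3:Add1
cycle 5: stall // r0:2,r1:Mul1,r2:9,r3:Add1
cycle 6: CDB Add2=7; issue SUB r2<-Add2 // r0:2,r1:Mul1,r2:Add2,r3:Add1

STATUS = TAG Add2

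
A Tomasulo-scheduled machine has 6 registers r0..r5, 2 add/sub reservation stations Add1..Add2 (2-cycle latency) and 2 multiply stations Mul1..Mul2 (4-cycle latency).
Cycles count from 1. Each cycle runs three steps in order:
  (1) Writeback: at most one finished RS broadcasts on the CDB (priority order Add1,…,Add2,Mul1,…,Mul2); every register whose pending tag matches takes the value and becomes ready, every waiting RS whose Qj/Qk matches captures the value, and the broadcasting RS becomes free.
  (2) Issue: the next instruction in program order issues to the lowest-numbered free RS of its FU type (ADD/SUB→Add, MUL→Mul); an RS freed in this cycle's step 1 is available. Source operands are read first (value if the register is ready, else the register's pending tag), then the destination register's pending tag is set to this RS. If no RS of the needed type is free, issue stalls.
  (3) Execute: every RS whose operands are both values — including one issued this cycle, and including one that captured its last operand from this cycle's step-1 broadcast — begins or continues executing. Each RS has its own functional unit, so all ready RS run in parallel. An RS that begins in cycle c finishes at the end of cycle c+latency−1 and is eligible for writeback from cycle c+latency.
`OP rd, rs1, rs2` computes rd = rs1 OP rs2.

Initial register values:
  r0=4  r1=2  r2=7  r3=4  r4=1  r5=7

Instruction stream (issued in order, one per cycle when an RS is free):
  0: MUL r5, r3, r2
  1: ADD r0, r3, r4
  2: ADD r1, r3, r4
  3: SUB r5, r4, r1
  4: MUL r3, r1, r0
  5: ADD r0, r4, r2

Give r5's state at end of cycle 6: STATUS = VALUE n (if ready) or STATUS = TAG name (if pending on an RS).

STATUS = TAG Add1

  c1: issue MUL r5<-Mul1  regs: r0:4,r1:2,r2:7,r3:4,r4:1,r5:Mul1
  c2: issue ADD r0<-Add1  regs: r0:Add1,r1:2,r2:7,r3:4,r4:1,r5:Mul1
  c3: issue ADD r1<-Add2  regs: r0:Add1,r1:Add2,r2:7,r3:4,r4:1,r5:Mul1
  c4: CDB Add1=5; issue SUB r5<-Add1  regs: r0:5,r1:Add2,r2:7,r3:4,r4:1,r5:Add1
  c5: CDB Add2=5; issue MUL r3<-Mul2  regs: r0:5,r1:5,r2:7,r3:Mul2,r4:1,r5:Add1
  c6: CDB Mul1=28; issue ADD r0<-Add2  regs: r0:Add2,r1:5,r2:7,r3:Mul2,r4:1,r5:Add1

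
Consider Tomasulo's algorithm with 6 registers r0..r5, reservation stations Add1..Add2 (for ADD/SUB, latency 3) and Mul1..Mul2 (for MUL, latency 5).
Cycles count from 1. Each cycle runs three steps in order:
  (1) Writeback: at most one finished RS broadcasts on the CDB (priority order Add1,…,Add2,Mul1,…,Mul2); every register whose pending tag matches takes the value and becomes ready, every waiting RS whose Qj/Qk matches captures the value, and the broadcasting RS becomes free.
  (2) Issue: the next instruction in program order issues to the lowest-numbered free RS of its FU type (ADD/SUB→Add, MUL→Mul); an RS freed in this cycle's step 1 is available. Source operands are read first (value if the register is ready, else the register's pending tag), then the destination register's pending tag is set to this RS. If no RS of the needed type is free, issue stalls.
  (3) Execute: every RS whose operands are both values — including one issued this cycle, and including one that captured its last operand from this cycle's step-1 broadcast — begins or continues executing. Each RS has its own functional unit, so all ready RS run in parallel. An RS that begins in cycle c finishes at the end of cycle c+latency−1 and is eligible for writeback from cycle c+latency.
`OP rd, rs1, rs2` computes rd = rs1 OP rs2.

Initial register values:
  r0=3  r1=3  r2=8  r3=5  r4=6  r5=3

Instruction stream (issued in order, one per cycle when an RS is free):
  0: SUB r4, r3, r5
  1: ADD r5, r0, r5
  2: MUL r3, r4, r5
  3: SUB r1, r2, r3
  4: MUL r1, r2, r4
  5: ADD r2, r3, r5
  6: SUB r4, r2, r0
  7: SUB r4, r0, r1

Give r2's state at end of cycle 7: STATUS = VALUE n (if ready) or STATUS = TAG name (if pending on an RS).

STATUS = TAG Add2

cycle 1: issue SUB r4<-Add1 // r0:3,r1:3,r2:8,r3:5,r4:Add1,r5:3
cycle 2: issue ADD r5<-Add2 // r0:3,r1:3,r2:8,r3:5,r4:Add1,r5:Add2
cycle 3: issue MUL r3<-Mul1 // r0:3,r1:3,r2:8,r3:Mul1,r4:Add1,r5:Add2
cycle 4: CDB Add1=2; issue SUB r1<-Add1 // r0:3,r1:Add1,r2:8,r3:Mul1,r4:2,r5:Add2
cycle 5: CDB Add2=6; issue MUL r1<-Mul2 // r0:3,r1:Mul2,r2:8,r3:Mul1,r4:2,r5:6
cycle 6: issue ADD r2<-Add2 // r0:3,r1:Mul2,r2:Add2,r3:Mul1,r4:2,r5:6
cycle 7: stall // r0:3,r1:Mul2,r2:Add2,r3:Mul1,r4:2,r5:6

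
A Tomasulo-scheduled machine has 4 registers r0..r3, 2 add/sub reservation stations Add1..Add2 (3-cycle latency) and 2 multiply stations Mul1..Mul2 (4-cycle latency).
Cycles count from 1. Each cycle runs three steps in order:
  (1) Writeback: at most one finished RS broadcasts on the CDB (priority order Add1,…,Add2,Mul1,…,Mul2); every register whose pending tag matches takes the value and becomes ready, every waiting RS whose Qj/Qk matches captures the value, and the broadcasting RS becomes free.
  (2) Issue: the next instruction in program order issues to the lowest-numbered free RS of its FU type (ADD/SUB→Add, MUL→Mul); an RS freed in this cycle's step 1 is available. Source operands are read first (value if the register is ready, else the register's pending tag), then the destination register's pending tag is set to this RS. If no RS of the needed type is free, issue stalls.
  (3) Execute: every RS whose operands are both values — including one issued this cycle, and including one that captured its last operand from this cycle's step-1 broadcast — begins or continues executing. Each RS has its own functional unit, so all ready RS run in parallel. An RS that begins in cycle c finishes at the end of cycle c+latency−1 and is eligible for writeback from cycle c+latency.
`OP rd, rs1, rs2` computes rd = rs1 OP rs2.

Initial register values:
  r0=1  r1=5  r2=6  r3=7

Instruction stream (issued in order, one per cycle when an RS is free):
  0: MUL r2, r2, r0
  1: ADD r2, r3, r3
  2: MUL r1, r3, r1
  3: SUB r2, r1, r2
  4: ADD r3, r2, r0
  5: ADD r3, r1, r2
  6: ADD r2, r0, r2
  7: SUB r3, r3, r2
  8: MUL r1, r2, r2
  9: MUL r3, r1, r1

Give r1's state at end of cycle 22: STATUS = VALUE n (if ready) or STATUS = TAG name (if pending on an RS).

STATUS = VALUE 484

cycle 1: issue MUL r2<-Mul1 // r0:1,r1:5,r2:Mul1,r3:7
cycle 2: issue ADD r2<-Add1 // r0:1,r1:5,r2:Add1,r3:7
cycle 3: issue MUL r1<-Mul2 // r0:1,r1:Mul2,r2:Add1,r3:7
cycle 4: issue SUB r2<-Add2 // r0:1,r1:Mul2,r2:Add2,r3:7
cycle 5: CDB Add1=14; issue ADD r3<-Add1 // r0:1,r1:Mul2,r2:Add2,r3:Add1
cycle 6: CDB Mul1=6; stall // r0:1,r1:Mul2,r2:Add2,r3:Add1
cycle 7: CDB Mul2=35; stall // r0:1,r1:35,r2:Add2,r3:Add1
cycle 8: stall // r0:1,r1:35,r2:Add2,r3:Add1
cycle 9: stall // r0:1,r1:35,r2:Add2,r3:Add1
cycle 10: CDB Add2=21; issue ADD r3<-Add2 // r0:1,r1:35,r2:21,r3:Add2
cycle 11: stall // r0:1,r1:35,r2:21,r3:Add2
cycle 12: stall // r0:1,r1:35,r2:21,r3:Add2
cycle 13: CDB Add1=22; issue ADD r2<-Add1 // r0:1,r1:35,r2:Add1,r3:Add2
cycle 14: CDB Add2=56; issue SUB r3<-Add2 // r0:1,r1:35,r2:Add1,r3:Add2
cycle 15: issue MUL r1<-Mul1 // r0:1,r1:Mul1,r2:Add1,r3:Add2
cycle 16: CDB Add1=22; issue MUL r3<-Mul2 // r0:1,r1:Mul1,r2:22,r3:Mul2
cycle 17: - // r0:1,r1:Mul1,r2:22,r3:Mul2
cycle 18: - // r0:1,r1:Mul1,r2:22,r3:Mul2
cycle 19: CDB Add2=34 // r0:1,r1:Mul1,r2:22,r3:Mul2
cycle 20: CDB Mul1=484 // r0:1,r1:484,r2:22,r3:Mul2
cycle 21: - // r0:1,r1:484,r2:22,r3:Mul2
cycle 22: - // r0:1,r1:484,r2:22,r3:Mul2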